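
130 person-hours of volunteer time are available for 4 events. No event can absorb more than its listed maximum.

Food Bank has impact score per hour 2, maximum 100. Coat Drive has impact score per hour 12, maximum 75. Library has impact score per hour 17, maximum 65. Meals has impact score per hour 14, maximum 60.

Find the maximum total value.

2005

Order the events by impact score per hour: Library 17 > Meals 14 > Coat Drive 12 > Food Bank 2.
Library takes 65 to reach its cap of 65 → 65 left.
Meals takes 60 to reach its cap of 60 → 5 left.
Coat Drive has room for 75 but only 5 remain, so it gets 5.
Total = 12×5 + 17×65 + 14×60 = 2005.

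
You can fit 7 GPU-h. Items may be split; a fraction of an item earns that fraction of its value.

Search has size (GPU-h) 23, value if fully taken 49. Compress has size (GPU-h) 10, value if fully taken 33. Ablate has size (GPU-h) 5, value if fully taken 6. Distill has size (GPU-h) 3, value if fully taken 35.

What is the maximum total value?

48.2

Sort by value density: Distill 35/3≈11.7, Compress 33/10≈3.3, Search 49/23≈2.13, Ablate 6/5≈1.2.
Take all of Distill (3 GPU-h, value 35) — 4 GPU-h left.
Fill the last 4 GPU-h with part of Compress: 4/10 of it earns 13.2.
Total value = 48.2.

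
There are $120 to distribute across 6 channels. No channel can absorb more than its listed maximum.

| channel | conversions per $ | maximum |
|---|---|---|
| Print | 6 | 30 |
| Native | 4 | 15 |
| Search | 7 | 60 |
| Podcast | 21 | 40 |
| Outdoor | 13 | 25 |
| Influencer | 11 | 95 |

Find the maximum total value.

Highest conversions per $ first: Podcast 21 > Outdoor 13 > Influencer 11 > Search 7 > Print 6 > Native 4.
Podcast takes 40 to reach its cap of 40 ; 80 left.
Outdoor: +25 to 25 (cap) ; 55 left.
Influencer: +55 (room for 95) → 55. Pool exhausted.
Total = 21×40 + 13×25 + 11×55 = 1770.

1770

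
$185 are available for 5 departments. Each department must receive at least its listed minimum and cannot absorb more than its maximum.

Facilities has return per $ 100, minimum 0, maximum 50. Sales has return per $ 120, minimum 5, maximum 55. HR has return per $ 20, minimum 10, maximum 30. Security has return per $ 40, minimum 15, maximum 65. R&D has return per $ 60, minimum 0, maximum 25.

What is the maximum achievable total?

Meeting every minimum uses 0+5+10+15+0 = 30 $, leaving 155.
Order the departments by return per $: Sales 120 > Facilities 100 > R&D 60 > Security 40 > HR 20.
Sales takes 50 more to reach its cap of 55 — 105 left.
Facilities takes 50 more to reach its cap of 50 — 55 left.
R&D takes 25 more to reach its cap of 25 — 30 left.
Security has room for 50 more but only 30 remain, so it gets 45.
Total = 100×50 + 120×55 + 20×10 + 40×45 + 60×25 = 15100.

15100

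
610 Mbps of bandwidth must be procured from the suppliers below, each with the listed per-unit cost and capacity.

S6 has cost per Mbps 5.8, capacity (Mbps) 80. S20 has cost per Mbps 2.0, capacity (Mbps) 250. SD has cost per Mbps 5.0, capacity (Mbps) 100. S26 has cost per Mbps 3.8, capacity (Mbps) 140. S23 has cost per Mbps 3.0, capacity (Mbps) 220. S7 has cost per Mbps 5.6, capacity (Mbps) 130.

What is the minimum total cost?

Cheapest first:
S20 at 2.0: take all 250 Mbps — 360 still needed.
S23 at 3.0: take all 220 Mbps — 140 still needed.
S26 at 3.8: take all 140 Mbps — 0 still needed.
SD, S7, S6: unused.
Cost = 250×2.0 + 220×3.0 + 140×3.8 = 1692.

1692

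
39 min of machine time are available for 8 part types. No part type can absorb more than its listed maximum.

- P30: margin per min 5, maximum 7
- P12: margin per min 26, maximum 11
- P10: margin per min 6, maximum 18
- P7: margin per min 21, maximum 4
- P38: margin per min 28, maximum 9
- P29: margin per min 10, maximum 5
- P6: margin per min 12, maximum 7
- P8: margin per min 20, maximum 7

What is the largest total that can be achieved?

Order the part types by margin per min: P38 28 > P12 26 > P7 21 > P8 20 > P6 12 > P29 10 > P10 6 > P30 5.
P38 takes 9 to reach its cap of 9 → 30 left.
P12 takes 11 to reach its cap of 11 → 19 left.
P7 takes 4 to reach its cap of 4 → 15 left.
P8 takes 7 to reach its cap of 7 → 8 left.
P6: +7 to 7 (cap) → 1 left.
P29: +1 (room for 5) → 1. Pool exhausted.
Total = 26×11 + 21×4 + 28×9 + 10×1 + 12×7 + 20×7 = 856.

856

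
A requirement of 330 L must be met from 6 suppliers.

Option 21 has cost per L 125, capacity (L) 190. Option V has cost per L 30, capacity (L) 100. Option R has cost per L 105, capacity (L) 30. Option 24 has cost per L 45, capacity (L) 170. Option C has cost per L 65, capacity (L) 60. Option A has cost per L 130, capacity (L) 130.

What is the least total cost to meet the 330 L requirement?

14550

Fill from the cheapest supplier first.
Take 100 from Option V at 30 — need 230 more.
Take 170 from Option 24 at 45 — need 60 more.
Option C at 65: take all 60 L — 0 still needed.
Option R, Option 21, Option A: unused.
Cost = 100×30 + 170×45 + 60×65 = 14550.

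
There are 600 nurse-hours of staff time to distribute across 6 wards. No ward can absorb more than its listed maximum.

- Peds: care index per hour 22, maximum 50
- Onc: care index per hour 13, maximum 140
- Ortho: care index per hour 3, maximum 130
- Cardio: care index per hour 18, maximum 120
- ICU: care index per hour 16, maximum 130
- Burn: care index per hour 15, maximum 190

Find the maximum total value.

9620

Highest care index per hour first: Peds 22 > Cardio 18 > ICU 16 > Burn 15 > Onc 13 > Ortho 3.
Peds: +50 to 50 (cap) — 550 left.
Cardio takes 120 to reach its cap of 120 — 430 left.
Give ICU 130 to hit its cap of 130 — 300 left.
Burn: +190 to 190 (cap) — 110 left.
Only 110 left; Onc takes them to reach 110.
Total = 22×50 + 13×110 + 18×120 + 16×130 + 15×190 = 9620.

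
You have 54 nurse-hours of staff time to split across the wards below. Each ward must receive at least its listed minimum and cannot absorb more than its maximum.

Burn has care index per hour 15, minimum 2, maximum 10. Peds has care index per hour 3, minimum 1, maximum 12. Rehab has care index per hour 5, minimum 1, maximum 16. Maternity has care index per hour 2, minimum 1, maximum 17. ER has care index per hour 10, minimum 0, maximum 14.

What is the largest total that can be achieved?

Meeting every minimum uses 2+1+1+1+0 = 5 nurse-hours, leaving 49.
Rank by care index per hour: Burn 15 > ER 10 > Rehab 5 > Peds 3 > Maternity 2.
Give Burn 8 more to hit its cap of 10 — 41 left.
ER takes 14 more to reach its cap of 14 — 27 left.
Give Rehab 15 more to hit its cap of 16 — 12 left.
Peds takes 11 more to reach its cap of 12 — 1 left.
Only 1 left; Maternity takes them to reach 2.
Total = 15×10 + 3×12 + 5×16 + 2×2 + 10×14 = 410.

410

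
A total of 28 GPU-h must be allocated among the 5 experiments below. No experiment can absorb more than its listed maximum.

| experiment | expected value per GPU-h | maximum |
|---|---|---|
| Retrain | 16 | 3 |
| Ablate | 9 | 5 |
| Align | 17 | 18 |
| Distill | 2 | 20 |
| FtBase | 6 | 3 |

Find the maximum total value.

411

Order the experiments by expected value per GPU-h: Align 17 > Retrain 16 > Ablate 9 > FtBase 6 > Distill 2.
Give Align 18 to hit its cap of 18 ; 10 left.
Retrain: +3 to 3 (cap) ; 7 left.
Ablate takes 5 to reach its cap of 5 ; 2 left.
Only 2 left; FtBase takes them to reach 2.
Total = 16×3 + 9×5 + 17×18 + 6×2 = 411.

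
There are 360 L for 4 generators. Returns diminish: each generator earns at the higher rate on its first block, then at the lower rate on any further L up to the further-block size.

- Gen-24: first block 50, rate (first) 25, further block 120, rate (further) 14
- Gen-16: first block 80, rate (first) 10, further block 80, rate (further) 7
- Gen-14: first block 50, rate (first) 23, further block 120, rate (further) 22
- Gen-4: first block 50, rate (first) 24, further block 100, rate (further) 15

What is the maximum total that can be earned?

7590

Treat each block as its own option and order by rate: Gen-24/T1 25 > Gen-4/T1 24 > Gen-14/T1 23 > Gen-14/T2 22 > Gen-4/T2 15 > Gen-24/T2 14 > Gen-16/T1 10 > Gen-16/T2 7.
Gen-24 T1 at 25: fill all 50 ; 310 left.
Gen-4/T1 (24): +50 ; 260 left.
Gen-14/T1 (23): +50 ; 210 left.
Gen-14/T2 (22): +120 ; 90 left.
Gen-4 T2 at 15: only 90 left, fill 90.
Total = 25×50 + 24×50 + 23×50 + 22×120 + 15×90 = 7590.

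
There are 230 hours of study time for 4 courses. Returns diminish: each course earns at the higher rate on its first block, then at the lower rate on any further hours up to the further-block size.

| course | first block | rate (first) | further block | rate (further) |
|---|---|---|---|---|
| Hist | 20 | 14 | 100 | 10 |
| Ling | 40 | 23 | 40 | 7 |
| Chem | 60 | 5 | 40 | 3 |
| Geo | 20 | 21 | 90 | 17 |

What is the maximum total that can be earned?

Rank every tier by rate: Ling/first 23 > Geo/first 21 > Geo/second 17 > Hist/first 14 > Hist/second 10 > Ling/second 7 > Chem/first 5 > Chem/second 3.
Ling first at 23: fill all 40 ; 190 left.
Geo/first (21): +20 ; 170 left.
Fill Geo second block (90 at 17) ; 80 left.
Hist/first (14): +20 ; 60 left.
Hist/second: +60 of 100 at 10; pool empty.
Total = 23×40 + 21×20 + 17×90 + 14×20 + 10×60 = 3750.

3750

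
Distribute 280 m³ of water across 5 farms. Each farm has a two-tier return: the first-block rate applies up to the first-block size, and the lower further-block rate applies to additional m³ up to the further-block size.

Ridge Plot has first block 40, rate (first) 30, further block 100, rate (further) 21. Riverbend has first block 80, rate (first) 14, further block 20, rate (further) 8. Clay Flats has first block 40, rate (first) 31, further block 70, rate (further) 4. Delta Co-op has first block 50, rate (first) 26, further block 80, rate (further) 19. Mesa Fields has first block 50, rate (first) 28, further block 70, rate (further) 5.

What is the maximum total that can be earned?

Order all 10 blocks by rate: Clay Flats/tier1 31 > Ridge Plot/tier1 30 > Mesa Fields/tier1 28 > Delta Co-op/tier1 26 > Ridge Plot/tier2 21 > Delta Co-op/tier2 19 > Riverbend/tier1 14 > Riverbend/tier2 8 > Mesa Fields/tier2 5 > Clay Flats/tier2 4.
Fill Clay Flats tier1 block (40 at 31) — 240 left.
Fill Ridge Plot tier1 block (40 at 30) — 200 left.
Fill Mesa Fields tier1 block (50 at 28) — 150 left.
Delta Co-op tier1 at 26: fill all 50 — 100 left.
Ridge Plot/tier2 (21): +100 — 0 left.
Total = 31×40 + 30×40 + 28×50 + 26×50 + 21×100 = 7240.

7240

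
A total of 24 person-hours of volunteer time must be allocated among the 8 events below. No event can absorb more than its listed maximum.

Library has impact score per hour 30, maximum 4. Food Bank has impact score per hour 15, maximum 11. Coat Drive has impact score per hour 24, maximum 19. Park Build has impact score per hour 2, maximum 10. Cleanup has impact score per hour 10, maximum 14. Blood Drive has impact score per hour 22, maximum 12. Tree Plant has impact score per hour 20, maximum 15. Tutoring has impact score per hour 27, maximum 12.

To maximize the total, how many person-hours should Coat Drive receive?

Rank by impact score per hour: Library 30 > Tutoring 27 > Coat Drive 24 > Blood Drive 22 > Tree Plant 20 > Food Bank 15 > Cleanup 10 > Park Build 2.
Library: +4 to 4 (cap) ; 20 left.
Tutoring takes 12 to reach its cap of 12 ; 8 left.
Coat Drive has room for 19 but only 8 remain, so it gets 8.

8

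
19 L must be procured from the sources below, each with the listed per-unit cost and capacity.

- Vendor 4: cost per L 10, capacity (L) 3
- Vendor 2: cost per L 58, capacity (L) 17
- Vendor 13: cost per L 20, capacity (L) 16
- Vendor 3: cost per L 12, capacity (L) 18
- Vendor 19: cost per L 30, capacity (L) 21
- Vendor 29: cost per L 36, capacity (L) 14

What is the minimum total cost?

222

Use sources in increasing cost order.
Vendor 4 (10): use full 3 → 16 L to go.
Take 16 from Vendor 3 at 12 to finish.
Vendor 13, Vendor 19, Vendor 29, Vendor 2: unused.
Cost = 3×10 + 16×12 = 222.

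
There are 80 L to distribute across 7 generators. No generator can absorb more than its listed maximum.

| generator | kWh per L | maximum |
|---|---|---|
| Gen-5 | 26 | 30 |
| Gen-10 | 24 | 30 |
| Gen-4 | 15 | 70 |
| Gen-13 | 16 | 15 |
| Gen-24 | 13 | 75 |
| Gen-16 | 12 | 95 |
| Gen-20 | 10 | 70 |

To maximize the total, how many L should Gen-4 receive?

5

Rank by kWh per L: Gen-5 26 > Gen-10 24 > Gen-13 16 > Gen-4 15 > Gen-24 13 > Gen-16 12 > Gen-20 10.
Give Gen-5 30 to hit its cap of 30 ; 50 left.
Give Gen-10 30 to hit its cap of 30 ; 20 left.
Gen-13 takes 15 to reach its cap of 15 ; 5 left.
Gen-4: +5 (room for 70) → 5. Pool exhausted.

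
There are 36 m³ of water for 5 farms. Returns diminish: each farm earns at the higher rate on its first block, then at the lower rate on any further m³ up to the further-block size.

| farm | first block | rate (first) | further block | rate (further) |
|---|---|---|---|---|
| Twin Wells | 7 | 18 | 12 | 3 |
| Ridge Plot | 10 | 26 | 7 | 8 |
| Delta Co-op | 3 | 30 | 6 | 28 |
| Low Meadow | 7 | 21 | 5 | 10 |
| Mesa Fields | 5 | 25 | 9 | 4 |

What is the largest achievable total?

Rank every tier by rate: Delta Co-op/first 30 > Delta Co-op/second 28 > Ridge Plot/first 26 > Mesa Fields/first 25 > Low Meadow/first 21 > Twin Wells/first 18 > Low Meadow/second 10 > Ridge Plot/second 8 > Mesa Fields/second 4 > Twin Wells/second 3.
Delta Co-op/first (30): +3 — 33 left.
Delta Co-op second at 28: fill all 6 — 27 left.
Ridge Plot/first (26): +10 — 17 left.
Mesa Fields first at 25: fill all 5 — 12 left.
Fill Low Meadow first block (7 at 21) — 5 left.
5 remain; put them into Twin Wells first at 18.
Total = 30×3 + 28×6 + 26×10 + 25×5 + 21×7 + 18×5 = 880.

880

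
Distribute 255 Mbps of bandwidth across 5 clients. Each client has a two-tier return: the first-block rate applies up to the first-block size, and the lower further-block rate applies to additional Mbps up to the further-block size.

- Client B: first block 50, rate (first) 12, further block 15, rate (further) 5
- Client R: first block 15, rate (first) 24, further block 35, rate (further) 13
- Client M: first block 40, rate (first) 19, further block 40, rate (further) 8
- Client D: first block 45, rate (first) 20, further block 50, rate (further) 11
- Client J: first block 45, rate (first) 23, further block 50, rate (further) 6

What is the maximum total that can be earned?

4385

Rank every tier by rate: Client R/tier1 24 > Client J/tier1 23 > Client D/tier1 20 > Client M/tier1 19 > Client R/tier2 13 > Client B/tier1 12 > Client D/tier2 11 > Client M/tier2 8 > Client J/tier2 6 > Client B/tier2 5.
Client R tier1 at 24: fill all 15 → 240 left.
Client J/tier1 (23): +45 → 195 left.
Client D/tier1 (20): +45 → 150 left.
Client M/tier1 (19): +40 → 110 left.
Client R tier2 at 13: fill all 35 → 75 left.
Client B/tier1 (12): +50 → 25 left.
25 remain; put them into Client D tier2 at 11.
Total = 24×15 + 23×45 + 20×45 + 19×40 + 13×35 + 12×50 + 11×25 = 4385.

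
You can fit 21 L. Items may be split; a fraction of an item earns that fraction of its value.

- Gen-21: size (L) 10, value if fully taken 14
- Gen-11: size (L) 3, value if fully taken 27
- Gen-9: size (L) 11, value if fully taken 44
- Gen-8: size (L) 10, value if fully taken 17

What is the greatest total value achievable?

Rank by value-to-size ratio: Gen-11 27/3≈9, Gen-9 44/11≈4, Gen-8 17/10≈1.7, Gen-21 14/10≈1.4.
Gen-11: take in full, 3 L for value 27 — 18 left.
Take all of Gen-9 (11 L, value 44) — 7 L left.
7 L left: a 7/10 share of Gen-8 gives 17×7/10 = 11.9.
Total value = 82.9.

82.9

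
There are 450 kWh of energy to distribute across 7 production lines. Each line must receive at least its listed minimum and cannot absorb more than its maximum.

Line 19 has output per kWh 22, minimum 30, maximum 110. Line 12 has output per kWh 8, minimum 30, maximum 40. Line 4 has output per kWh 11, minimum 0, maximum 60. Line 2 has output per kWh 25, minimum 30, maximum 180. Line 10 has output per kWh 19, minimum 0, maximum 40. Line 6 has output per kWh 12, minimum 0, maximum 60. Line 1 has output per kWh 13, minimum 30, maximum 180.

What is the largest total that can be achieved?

9090

Meeting every minimum uses 30+30+0+30+0+0+30 = 120 kWh, leaving 330.
Highest output per kWh first: Line 2 25 > Line 19 22 > Line 10 19 > Line 1 13 > Line 6 12 > Line 4 11 > Line 12 8.
Line 2 takes 150 more to reach its cap of 180 — 180 left.
Line 19 takes 80 more to reach its cap of 110 — 100 left.
Give Line 10 40 more to hit its cap of 40 — 60 left.
Line 1 has room for 150 more but only 60 remain, so it gets 90.
Total = 22×110 + 8×30 + 25×180 + 19×40 + 13×90 = 9090.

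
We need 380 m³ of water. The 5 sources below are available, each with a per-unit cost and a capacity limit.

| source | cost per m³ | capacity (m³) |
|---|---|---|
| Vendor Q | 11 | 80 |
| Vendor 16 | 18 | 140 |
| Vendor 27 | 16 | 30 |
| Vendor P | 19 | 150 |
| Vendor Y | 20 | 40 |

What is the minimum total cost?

6350

Cheapest first:
Vendor Q (11): use full 80 → 300 m³ to go.
Vendor 27 (16): use full 30 → 270 m³ to go.
Vendor 16 at 18: take all 140 m³ → 130 still needed.
Vendor P at 19: take 130 of its 150 → requirement met.
Vendor Y: unused.
Cost = 80×11 + 30×16 + 140×18 + 130×19 = 6350.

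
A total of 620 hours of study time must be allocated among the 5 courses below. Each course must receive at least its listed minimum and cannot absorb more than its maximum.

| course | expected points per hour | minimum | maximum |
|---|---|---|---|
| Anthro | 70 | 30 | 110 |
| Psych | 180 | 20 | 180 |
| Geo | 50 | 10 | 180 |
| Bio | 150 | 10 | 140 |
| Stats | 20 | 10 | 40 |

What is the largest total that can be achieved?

70300

Meeting every minimum uses 30+20+10+10+10 = 80 hours, leaving 540.
Order the courses by expected points per hour: Psych 180 > Bio 150 > Anthro 70 > Geo 50 > Stats 20.
Psych: +160 to 180 (cap) ; 380 left.
Give Bio 130 more to hit its cap of 140 ; 250 left.
Anthro: +80 to 110 (cap) ; 170 left.
Geo: +170 to 180 (cap) ; 0 left.
Total = 70×110 + 180×180 + 50×180 + 150×140 + 20×10 = 70300.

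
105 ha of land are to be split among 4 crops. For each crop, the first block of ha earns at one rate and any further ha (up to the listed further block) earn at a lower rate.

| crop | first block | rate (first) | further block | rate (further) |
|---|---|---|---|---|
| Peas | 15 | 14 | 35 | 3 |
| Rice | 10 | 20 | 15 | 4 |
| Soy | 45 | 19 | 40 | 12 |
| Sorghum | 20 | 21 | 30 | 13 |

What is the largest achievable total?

Treat each block as its own option and order by rate: Sorghum/first 21 > Rice/first 20 > Soy/first 19 > Peas/first 14 > Sorghum/second 13 > Soy/second 12 > Rice/second 4 > Peas/second 3.
Sorghum/first (21): +20 — 85 left.
Rice/first (20): +10 — 75 left.
Fill Soy first block (45 at 19) — 30 left.
Peas/first (14): +15 — 15 left.
15 remain; put them into Sorghum second at 13.
Total = 21×20 + 20×10 + 19×45 + 14×15 + 13×15 = 1880.

1880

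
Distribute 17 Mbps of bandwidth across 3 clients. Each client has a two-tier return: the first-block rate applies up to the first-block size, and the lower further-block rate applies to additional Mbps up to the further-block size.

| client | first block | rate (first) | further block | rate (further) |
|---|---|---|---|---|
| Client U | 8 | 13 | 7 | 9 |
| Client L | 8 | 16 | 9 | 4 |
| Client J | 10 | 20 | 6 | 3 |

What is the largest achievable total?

312

Rank every tier by rate: Client J/T1 20 > Client L/T1 16 > Client U/T1 13 > Client U/T2 9 > Client L/T2 4 > Client J/T2 3.
Client J/T1 (20): +10 — 7 left.
Client L/T1: +7 of 8 at 16; pool empty.
Total = 20×10 + 16×7 = 312.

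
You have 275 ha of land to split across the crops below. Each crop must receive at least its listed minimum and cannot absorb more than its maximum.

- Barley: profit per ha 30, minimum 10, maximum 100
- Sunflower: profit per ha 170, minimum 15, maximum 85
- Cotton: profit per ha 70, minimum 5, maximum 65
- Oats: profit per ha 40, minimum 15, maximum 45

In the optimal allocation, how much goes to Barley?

Meeting every minimum uses 10+15+5+15 = 45 ha, leaving 230.
Rank by profit per ha: Sunflower 170 > Cotton 70 > Oats 40 > Barley 30.
Give Sunflower 70 more to hit its cap of 85 — 160 left.
Give Cotton 60 more to hit its cap of 65 — 100 left.
Oats: +30 to 45 (cap) — 70 left.
Only 70 left; Barley takes them to reach 80.

80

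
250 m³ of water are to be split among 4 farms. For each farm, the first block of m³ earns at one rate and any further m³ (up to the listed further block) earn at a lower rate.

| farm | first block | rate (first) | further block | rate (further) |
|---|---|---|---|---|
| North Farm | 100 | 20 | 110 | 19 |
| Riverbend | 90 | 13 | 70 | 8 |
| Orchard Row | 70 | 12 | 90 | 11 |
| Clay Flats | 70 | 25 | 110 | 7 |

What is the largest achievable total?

5270

Rank every tier by rate: Clay Flats/first 25 > North Farm/first 20 > North Farm/second 19 > Riverbend/first 13 > Orchard Row/first 12 > Orchard Row/second 11 > Riverbend/second 8 > Clay Flats/second 7.
Clay Flats/first (25): +70 ; 180 left.
North Farm first at 20: fill all 100 ; 80 left.
80 remain; put them into North Farm second at 19.
Total = 25×70 + 20×100 + 19×80 = 5270.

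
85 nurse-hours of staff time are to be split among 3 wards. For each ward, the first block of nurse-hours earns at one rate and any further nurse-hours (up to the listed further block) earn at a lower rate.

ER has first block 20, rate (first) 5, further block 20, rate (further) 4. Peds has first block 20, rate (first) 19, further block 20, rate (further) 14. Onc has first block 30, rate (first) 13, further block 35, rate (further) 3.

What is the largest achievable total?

1125

Rank every tier by rate: Peds/tier1 19 > Peds/tier2 14 > Onc/tier1 13 > ER/tier1 5 > ER/tier2 4 > Onc/tier2 3.
Fill Peds tier1 block (20 at 19) → 65 left.
Peds tier2 at 14: fill all 20 → 45 left.
Onc/tier1 (13): +30 → 15 left.
ER/tier1: +15 of 20 at 5; pool empty.
Total = 19×20 + 14×20 + 13×30 + 5×15 = 1125.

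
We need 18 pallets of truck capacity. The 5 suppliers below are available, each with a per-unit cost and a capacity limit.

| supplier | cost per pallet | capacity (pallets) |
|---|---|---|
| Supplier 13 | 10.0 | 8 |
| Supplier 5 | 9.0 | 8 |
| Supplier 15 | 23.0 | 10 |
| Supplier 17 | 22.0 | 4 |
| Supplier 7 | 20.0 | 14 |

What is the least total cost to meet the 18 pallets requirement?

192

Cheapest first:
Supplier 5 at 9.0: take all 8 pallets → 10 still needed.
Supplier 13 (10.0): use full 8 → 2 pallets to go.
Supplier 7 (20.0): take the remaining 2 → done.
Supplier 17, Supplier 15: unused.
Cost = 8×9.0 + 8×10.0 + 2×20.0 = 192.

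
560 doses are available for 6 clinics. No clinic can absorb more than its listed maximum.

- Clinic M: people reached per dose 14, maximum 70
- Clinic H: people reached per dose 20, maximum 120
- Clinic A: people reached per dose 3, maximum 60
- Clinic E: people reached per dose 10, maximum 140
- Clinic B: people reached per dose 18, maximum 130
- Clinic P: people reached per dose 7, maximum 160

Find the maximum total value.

Order the clinics by people reached per dose: Clinic H 20 > Clinic B 18 > Clinic M 14 > Clinic E 10 > Clinic P 7 > Clinic A 3.
Clinic H: +120 to 120 (cap) → 440 left.
Clinic B: +130 to 130 (cap) → 310 left.
Give Clinic M 70 to hit its cap of 70 → 240 left.
Clinic E takes 140 to reach its cap of 140 → 100 left.
Clinic P: +100 (room for 160) → 100. Pool exhausted.
Total = 14×70 + 20×120 + 10×140 + 18×130 + 7×100 = 7820.

7820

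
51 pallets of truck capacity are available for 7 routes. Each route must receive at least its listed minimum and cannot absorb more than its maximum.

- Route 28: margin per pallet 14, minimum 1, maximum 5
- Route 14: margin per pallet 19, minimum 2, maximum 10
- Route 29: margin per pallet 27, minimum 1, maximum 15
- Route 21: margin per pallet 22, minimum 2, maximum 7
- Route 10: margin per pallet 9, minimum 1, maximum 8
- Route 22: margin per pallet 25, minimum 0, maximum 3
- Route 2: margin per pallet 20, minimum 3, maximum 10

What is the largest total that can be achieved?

1103

Meeting every minimum uses 1+2+1+2+1+0+3 = 10 pallets, leaving 41.
Highest margin per pallet first: Route 29 27 > Route 22 25 > Route 21 22 > Route 2 20 > Route 14 19 > Route 28 14 > Route 10 9.
Route 29 takes 14 more to reach its cap of 15 — 27 left.
Give Route 22 3 more to hit its cap of 3 — 24 left.
Route 21: +5 to 7 (cap) — 19 left.
Give Route 2 7 more to hit its cap of 10 — 12 left.
Route 14: +8 to 10 (cap) — 4 left.
Route 28: +4 to 5 (cap) — 0 left.
Total = 14×5 + 19×10 + 27×15 + 22×7 + 9×1 + 25×3 + 20×10 = 1103.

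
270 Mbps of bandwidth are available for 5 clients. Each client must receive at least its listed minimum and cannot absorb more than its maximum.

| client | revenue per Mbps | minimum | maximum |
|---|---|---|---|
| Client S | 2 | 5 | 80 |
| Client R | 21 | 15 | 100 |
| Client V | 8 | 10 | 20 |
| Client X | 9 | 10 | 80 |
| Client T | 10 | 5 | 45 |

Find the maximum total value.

Meeting every minimum uses 5+15+10+10+5 = 45 Mbps, leaving 225.
Highest revenue per Mbps first: Client R 21 > Client T 10 > Client X 9 > Client V 8 > Client S 2.
Client R takes 85 more to reach its cap of 100 → 140 left.
Client T takes 40 more to reach its cap of 45 → 100 left.
Give Client X 70 more to hit its cap of 80 → 30 left.
Client V: +10 to 20 (cap) → 20 left.
Only 20 left; Client S takes them to reach 25.
Total = 2×25 + 21×100 + 8×20 + 9×80 + 10×45 = 3480.

3480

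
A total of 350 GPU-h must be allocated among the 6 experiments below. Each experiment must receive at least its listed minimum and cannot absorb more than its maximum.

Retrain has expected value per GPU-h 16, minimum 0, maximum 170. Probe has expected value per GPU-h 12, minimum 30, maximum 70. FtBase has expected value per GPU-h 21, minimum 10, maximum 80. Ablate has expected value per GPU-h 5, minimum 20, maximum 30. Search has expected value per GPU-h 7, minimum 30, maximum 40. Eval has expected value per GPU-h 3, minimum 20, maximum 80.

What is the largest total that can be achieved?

5130

Meeting every minimum uses 0+30+10+20+30+20 = 110 GPU-h, leaving 240.
Highest expected value per GPU-h first: FtBase 21 > Retrain 16 > Probe 12 > Search 7 > Ablate 5 > Eval 3.
FtBase: +70 to 80 (cap) ; 170 left.
Retrain takes 170 more to reach its cap of 170 ; 0 left.
Total = 16×170 + 12×30 + 21×80 + 5×20 + 7×30 + 3×20 = 5130.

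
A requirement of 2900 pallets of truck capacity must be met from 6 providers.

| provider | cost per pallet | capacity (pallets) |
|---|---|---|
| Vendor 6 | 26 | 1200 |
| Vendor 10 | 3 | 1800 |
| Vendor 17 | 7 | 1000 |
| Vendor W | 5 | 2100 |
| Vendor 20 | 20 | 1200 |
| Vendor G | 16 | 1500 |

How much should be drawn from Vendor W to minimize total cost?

1100

Cheapest first:
Take 1800 from Vendor 10 at 3 — need 1100 more.
Take 1100 from Vendor W at 5 to finish.
Vendor 17, Vendor G, Vendor 20, Vendor 6: unused.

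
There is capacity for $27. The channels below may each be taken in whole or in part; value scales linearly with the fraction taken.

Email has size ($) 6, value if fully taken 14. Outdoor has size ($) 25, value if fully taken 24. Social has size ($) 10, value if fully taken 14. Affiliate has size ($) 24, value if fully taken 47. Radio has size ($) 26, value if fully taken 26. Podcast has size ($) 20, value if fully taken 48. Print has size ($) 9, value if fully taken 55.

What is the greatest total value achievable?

Sort by value density: Print 55/9≈6.11, Podcast 48/20≈2.4, Email 14/6≈2.33, Affiliate 47/24≈1.96, Social 14/10≈1.4, Radio 26/26≈1, Outdoor 24/25≈0.96.
All 9 $ of Print fit (value 55) — 18 remain.
Only 18 $ remain; take 18/20 of Podcast for value 48×18/20 = 43.2.
Total value = 98.2.

98.2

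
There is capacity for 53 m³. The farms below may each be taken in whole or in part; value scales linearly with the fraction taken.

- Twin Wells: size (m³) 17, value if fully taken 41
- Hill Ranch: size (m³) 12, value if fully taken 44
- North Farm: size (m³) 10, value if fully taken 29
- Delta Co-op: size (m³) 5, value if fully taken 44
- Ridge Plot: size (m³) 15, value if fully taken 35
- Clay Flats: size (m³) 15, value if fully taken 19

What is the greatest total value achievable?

Rank by value-to-size ratio: Delta Co-op 44/5≈8.8, Hill Ranch 44/12≈3.67, North Farm 29/10≈2.9, Twin Wells 41/17≈2.41, Ridge Plot 35/15≈2.33, Clay Flats 19/15≈1.27.
Take all of Delta Co-op (5 m³, value 44) — 48 m³ left.
Hill Ranch: take in full, 12 m³ for value 44 — 36 left.
Take all of North Farm (10 m³, value 29) — 26 m³ left.
All 17 m³ of Twin Wells fit (value 41) — 9 remain.
9 m³ left: a 9/15 share of Ridge Plot gives 35×9/15 = 21.
Total value = 179.

179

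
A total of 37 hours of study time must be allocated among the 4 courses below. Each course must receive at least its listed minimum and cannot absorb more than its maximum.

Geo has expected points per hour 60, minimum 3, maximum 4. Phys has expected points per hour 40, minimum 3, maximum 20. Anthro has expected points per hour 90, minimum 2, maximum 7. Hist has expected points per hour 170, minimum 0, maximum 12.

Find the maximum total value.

3470

Meeting every minimum uses 3+3+2+0 = 8 hours, leaving 29.
Rank by expected points per hour: Hist 170 > Anthro 90 > Geo 60 > Phys 40.
Give Hist 12 more to hit its cap of 12 — 17 left.
Anthro: +5 to 7 (cap) — 12 left.
Geo: +1 to 4 (cap) — 11 left.
Phys: +11 (room for 17) → 14. Pool exhausted.
Total = 60×4 + 40×14 + 90×7 + 170×12 = 3470.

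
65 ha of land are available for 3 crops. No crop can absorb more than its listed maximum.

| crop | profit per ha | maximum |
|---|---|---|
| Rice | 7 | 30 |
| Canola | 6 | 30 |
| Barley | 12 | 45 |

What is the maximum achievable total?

680

Order the crops by profit per ha: Barley 12 > Rice 7 > Canola 6.
Give Barley 45 to hit its cap of 45 ; 20 left.
Rice: +20 (room for 30) → 20. Pool exhausted.
Total = 7×20 + 12×45 = 680.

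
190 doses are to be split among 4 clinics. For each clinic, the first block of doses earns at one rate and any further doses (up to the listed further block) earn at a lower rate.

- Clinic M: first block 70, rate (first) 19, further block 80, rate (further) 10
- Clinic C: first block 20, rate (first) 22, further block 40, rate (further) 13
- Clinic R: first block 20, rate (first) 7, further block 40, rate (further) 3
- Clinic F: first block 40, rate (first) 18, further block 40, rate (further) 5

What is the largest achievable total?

Rank every tier by rate: Clinic C/first 22 > Clinic M/first 19 > Clinic F/first 18 > Clinic C/second 13 > Clinic M/second 10 > Clinic R/first 7 > Clinic F/second 5 > Clinic R/second 3.
Fill Clinic C first block (20 at 22) — 170 left.
Fill Clinic M first block (70 at 19) — 100 left.
Clinic F first at 18: fill all 40 — 60 left.
Clinic C/second (13): +40 — 20 left.
20 remain; put them into Clinic M second at 10.
Total = 22×20 + 19×70 + 18×40 + 13×40 + 10×20 = 3210.

3210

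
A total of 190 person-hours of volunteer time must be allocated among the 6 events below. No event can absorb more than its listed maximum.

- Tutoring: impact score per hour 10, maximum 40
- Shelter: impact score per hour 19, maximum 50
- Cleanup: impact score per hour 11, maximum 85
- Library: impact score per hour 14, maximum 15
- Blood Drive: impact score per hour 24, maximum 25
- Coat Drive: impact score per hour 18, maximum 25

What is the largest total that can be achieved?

Highest impact score per hour first: Blood Drive 24 > Shelter 19 > Coat Drive 18 > Library 14 > Cleanup 11 > Tutoring 10.
Give Blood Drive 25 to hit its cap of 25 — 165 left.
Shelter: +50 to 50 (cap) — 115 left.
Coat Drive: +25 to 25 (cap) — 90 left.
Library: +15 to 15 (cap) — 75 left.
Cleanup has room for 85 but only 75 remain, so it gets 75.
Total = 19×50 + 11×75 + 14×15 + 24×25 + 18×25 = 3035.

3035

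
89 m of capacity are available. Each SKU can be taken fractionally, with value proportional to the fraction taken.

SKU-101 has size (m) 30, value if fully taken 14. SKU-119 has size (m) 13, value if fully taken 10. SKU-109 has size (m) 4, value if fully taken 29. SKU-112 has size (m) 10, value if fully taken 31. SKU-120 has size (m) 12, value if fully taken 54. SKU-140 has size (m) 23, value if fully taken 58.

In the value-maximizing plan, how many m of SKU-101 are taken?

Sort by value density: SKU-109 29/4≈7.25, SKU-120 54/12≈4.5, SKU-112 31/10≈3.1, SKU-140 58/23≈2.52, SKU-119 10/13≈0.769, SKU-101 14/30≈0.467.
All 4 m of SKU-109 fit (value 29) — 85 remain.
All 12 m of SKU-120 fit (value 54) — 73 remain.
Take all of SKU-112 (10 m, value 31) — 63 m left.
Take all of SKU-140 (23 m, value 58) — 40 m left.
Take all of SKU-119 (13 m, value 10) — 27 m left.
Fill the last 27 m with part of SKU-101: 27/30 of it earns 12.6.

27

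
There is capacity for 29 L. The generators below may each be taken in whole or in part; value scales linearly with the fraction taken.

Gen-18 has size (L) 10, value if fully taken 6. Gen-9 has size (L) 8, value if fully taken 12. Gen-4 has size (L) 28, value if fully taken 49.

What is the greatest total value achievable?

Rank by value-to-size ratio: Gen-4 49/28≈1.75, Gen-9 12/8≈1.5, Gen-18 6/10≈0.6.
Take all of Gen-4 (28 L, value 49) ; 1 L left.
1 L left: a 1/8 share of Gen-9 gives 12×1/8 = 1.5.
Total value = 50.5.

50.5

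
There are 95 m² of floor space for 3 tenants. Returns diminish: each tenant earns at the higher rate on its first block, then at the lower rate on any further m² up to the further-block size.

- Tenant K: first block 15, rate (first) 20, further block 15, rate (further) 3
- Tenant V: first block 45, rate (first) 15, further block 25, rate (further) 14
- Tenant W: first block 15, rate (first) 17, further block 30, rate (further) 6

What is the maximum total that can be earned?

1510

Rank every tier by rate: Tenant K/T1 20 > Tenant W/T1 17 > Tenant V/T1 15 > Tenant V/T2 14 > Tenant W/T2 6 > Tenant K/T2 3.
Tenant K/T1 (20): +15 → 80 left.
Tenant W T1 at 17: fill all 15 → 65 left.
Tenant V/T1 (15): +45 → 20 left.
20 remain; put them into Tenant V T2 at 14.
Total = 20×15 + 17×15 + 15×45 + 14×20 = 1510.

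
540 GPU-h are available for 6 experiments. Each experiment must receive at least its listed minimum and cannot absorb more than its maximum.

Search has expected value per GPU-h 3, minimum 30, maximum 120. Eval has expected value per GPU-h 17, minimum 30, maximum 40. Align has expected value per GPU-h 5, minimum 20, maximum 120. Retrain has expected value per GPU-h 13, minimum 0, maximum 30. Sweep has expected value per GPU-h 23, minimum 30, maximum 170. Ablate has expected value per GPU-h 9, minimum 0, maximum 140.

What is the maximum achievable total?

6960

Meeting every minimum uses 30+30+20+0+30+0 = 110 GPU-h, leaving 430.
Order the experiments by expected value per GPU-h: Sweep 23 > Eval 17 > Retrain 13 > Ablate 9 > Align 5 > Search 3.
Sweep: +140 to 170 (cap) ; 290 left.
Eval: +10 to 40 (cap) ; 280 left.
Give Retrain 30 more to hit its cap of 30 ; 250 left.
Ablate: +140 to 140 (cap) ; 110 left.
Align takes 100 more to reach its cap of 120 ; 10 left.
Search: +10 (room for 90) → 40. Pool exhausted.
Total = 3×40 + 17×40 + 5×120 + 13×30 + 23×170 + 9×140 = 6960.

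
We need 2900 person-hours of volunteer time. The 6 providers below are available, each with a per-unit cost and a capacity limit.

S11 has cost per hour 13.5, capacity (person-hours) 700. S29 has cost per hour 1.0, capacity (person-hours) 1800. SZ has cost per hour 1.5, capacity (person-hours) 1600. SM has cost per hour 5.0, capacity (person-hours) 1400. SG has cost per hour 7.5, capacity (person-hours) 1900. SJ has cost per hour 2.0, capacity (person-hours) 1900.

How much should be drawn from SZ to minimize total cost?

Fill from the cheapest provider first.
S29 (1.0): use full 1800 → 1100 person-hours to go.
SZ at 1.5: take 1100 of its 1600 → requirement met.
SJ, SM, SG, S11: unused.

1100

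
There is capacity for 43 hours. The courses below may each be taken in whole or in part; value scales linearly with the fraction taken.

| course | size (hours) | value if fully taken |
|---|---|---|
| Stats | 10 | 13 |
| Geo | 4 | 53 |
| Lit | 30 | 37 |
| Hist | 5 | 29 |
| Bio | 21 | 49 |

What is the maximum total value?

147.7

Sort by value density: Geo 53/4≈13.2, Hist 29/5≈5.8, Bio 49/21≈2.33, Stats 13/10≈1.3, Lit 37/30≈1.23.
All 4 hours of Geo fit (value 53) — 39 remain.
All 5 hours of Hist fit (value 29) — 34 remain.
Take all of Bio (21 hours, value 49) — 13 hours left.
All 10 hours of Stats fit (value 13) — 3 remain.
Only 3 hours remain; take 3/30 of Lit for value 37×3/30 = 3.7.
Total value = 147.7.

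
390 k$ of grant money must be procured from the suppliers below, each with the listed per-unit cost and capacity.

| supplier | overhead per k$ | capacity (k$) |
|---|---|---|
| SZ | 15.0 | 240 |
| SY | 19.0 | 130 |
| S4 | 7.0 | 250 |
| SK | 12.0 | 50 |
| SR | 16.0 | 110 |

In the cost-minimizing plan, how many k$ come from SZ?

Fill from the cheapest supplier first.
S4 (7.0): use full 250 — 140 k$ to go.
SK (12.0): use full 50 — 90 k$ to go.
SZ at 15.0: take 90 of its 240 — requirement met.
SR, SY: unused.

90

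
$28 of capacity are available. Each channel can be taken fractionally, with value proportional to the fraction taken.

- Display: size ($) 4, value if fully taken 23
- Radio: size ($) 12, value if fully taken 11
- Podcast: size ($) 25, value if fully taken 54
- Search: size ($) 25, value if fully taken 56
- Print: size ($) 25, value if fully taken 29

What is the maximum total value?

76.76

Rank by value-to-size ratio: Display 23/4≈5.75, Search 56/25≈2.24, Podcast 54/25≈2.16, Print 29/25≈1.16, Radio 11/12≈0.917.
Take all of Display (4 $, value 23) — 24 $ left.
Only 24 $ remain; take 24/25 of Search for value 56×24/25 = 53.76.
Total value = 76.76.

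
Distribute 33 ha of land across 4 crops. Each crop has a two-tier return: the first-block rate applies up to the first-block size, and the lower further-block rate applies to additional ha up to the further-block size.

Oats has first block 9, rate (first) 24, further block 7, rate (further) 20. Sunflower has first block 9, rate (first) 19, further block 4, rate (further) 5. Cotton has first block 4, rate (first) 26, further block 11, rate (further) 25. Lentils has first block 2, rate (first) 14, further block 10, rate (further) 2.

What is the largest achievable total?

773

Treat each block as its own option and order by rate: Cotton/tier1 26 > Cotton/tier2 25 > Oats/tier1 24 > Oats/tier2 20 > Sunflower/tier1 19 > Lentils/tier1 14 > Sunflower/tier2 5 > Lentils/tier2 2.
Cotton tier1 at 26: fill all 4 — 29 left.
Fill Cotton tier2 block (11 at 25) — 18 left.
Oats tier1 at 24: fill all 9 — 9 left.
Oats/tier2 (20): +7 — 2 left.
Sunflower tier1 at 19: only 2 left, fill 2.
Total = 26×4 + 25×11 + 24×9 + 20×7 + 19×2 = 773.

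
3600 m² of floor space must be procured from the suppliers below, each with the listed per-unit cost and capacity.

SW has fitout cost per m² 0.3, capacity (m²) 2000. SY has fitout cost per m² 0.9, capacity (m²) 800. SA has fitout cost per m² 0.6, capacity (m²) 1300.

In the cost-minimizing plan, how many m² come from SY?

300

Use suppliers in increasing cost order.
Take 2000 from SW at 0.3 ; need 1600 more.
Take 1300 from SA at 0.6 ; need 300 more.
SY (0.9): take the remaining 300 ; done.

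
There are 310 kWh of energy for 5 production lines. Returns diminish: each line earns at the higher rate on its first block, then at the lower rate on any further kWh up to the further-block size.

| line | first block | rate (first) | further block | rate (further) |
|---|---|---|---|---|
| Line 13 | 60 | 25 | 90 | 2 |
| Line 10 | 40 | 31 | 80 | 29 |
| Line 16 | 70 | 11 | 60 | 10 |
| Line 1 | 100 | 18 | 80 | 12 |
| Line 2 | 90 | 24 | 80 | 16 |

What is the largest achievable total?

7940

Treat each block as its own option and order by rate: Line 10/tier1 31 > Line 10/tier2 29 > Line 13/tier1 25 > Line 2/tier1 24 > Line 1/tier1 18 > Line 2/tier2 16 > Line 1/tier2 12 > Line 16/tier1 11 > Line 16/tier2 10 > Line 13/tier2 2.
Line 10 tier1 at 31: fill all 40 → 270 left.
Line 10/tier2 (29): +80 → 190 left.
Line 13/tier1 (25): +60 → 130 left.
Line 2/tier1 (24): +90 → 40 left.
Line 1/tier1: +40 of 100 at 18; pool empty.
Total = 31×40 + 29×80 + 25×60 + 24×90 + 18×40 = 7940.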